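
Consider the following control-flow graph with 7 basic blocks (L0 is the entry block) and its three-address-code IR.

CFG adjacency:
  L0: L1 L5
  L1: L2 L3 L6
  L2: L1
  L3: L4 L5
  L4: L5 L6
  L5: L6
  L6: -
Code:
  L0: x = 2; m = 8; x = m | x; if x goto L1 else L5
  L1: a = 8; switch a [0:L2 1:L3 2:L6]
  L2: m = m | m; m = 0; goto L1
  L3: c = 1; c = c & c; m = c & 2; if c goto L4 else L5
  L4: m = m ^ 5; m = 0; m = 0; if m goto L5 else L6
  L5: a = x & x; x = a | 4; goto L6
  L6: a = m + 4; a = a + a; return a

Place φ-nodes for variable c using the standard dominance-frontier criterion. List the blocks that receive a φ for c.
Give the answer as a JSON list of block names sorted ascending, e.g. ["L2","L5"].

idom tree: L1←L0 L2←L1 L3←L1 L4←L3 L5←L0 L6←L0
Join-block Dom:
  L1: preds {L0,L2}: {L0} ∩ {L0,L1,L2} = {L0}; idom=L0
  L5: preds {L0,L3,L4}: {L0} ∩ {L0,L1,L3} ∩ {L0,L1,L3,L4} = {L0}; idom=L0
  L6: preds {L1,L4,L5}: {L0,L1} ∩ {L0,L1,L3,L4} ∩ {L0,L5} = {L0}; idom=L0

DF walk-up:
  join L1 pred L0: · stop@L0
  join L1 pred L2: L2→L1 stop@L0
  join L5 pred L0: · stop@L0
  join L5 pred L3: L3→L1 stop@L0
  join L5 pred L4: L4→L3→L1 stop@L0
  join L6 pred L1: L1 stop@L0
  join L6 pred L4: L4→L3→L1 stop@L0
  join L6 pred L5: L5 stop@L0
  DF(L0)=∅
  DF(L1)={L1,L5,L6}
  DF(L2)={L1}
  DF(L3)={L5,L6}
  DF(L4)={L5,L6}
  DF(L5)={L6}
  DF(L6)=∅

φ for c: defs {L3}
  DF⁺ = {L5,L6}

Answer: ["L5", "L6"]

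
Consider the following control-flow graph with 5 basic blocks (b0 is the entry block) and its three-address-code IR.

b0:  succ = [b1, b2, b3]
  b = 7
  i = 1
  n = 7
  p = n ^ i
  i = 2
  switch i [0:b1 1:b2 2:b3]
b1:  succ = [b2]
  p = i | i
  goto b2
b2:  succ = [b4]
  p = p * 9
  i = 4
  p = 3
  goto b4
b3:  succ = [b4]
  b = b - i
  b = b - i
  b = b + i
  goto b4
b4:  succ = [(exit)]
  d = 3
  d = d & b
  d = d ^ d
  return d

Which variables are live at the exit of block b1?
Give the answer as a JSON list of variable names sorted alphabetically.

Block summaries:
  b0 def {b,i,n,p} use ∅
  b1 def {p} use {i}
  b2 def {i,p} use {p}
  b3 def {b} use {b,i}
  b4 def {d} use {b}

Live sets:
  live b0: ∅→{b,i,p}
  live b1: {b,i}→{b,p}
  live b2: {b,p}→{b}
  live b3: {b,i}→{b}
  live b4: {b}→∅

live-out(b1) = ["b", "p"]

Answer: ["b", "p"]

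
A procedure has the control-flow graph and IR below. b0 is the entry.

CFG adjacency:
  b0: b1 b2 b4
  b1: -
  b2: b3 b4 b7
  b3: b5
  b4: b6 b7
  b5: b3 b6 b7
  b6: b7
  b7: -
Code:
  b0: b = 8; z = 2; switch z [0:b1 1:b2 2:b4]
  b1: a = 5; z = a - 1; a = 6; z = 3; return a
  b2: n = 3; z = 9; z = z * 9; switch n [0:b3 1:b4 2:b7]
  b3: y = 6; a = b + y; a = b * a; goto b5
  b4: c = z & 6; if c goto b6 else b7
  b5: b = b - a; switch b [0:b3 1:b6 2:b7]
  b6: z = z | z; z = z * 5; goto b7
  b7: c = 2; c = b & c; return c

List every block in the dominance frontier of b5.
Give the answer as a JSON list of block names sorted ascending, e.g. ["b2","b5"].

idom tree: b1←b0 b2←b0 b3←b2 b4←b0 b5←b3 b6←b0 b7←b0
Dom∩ at merges:
  b3: preds {b2,b5}: {b0,b2} ∩ {b0,b2,b3,b5} = {b0,b2}; idom=b2
  b4: preds {b0,b2}: {b0} ∩ {b0,b2} = {b0}; idom=b0
  b6: preds {b4,b5}: {b0,b4} ∩ {b0,b2,b3,b5} = {b0}; idom=b0
  b7: preds {b2,b4,b5,b6}: {b0,b2} ∩ {b0,b4} ∩ {b0,b2,b3,b5} ∩ {b0,b6} = {b0}; idom=b0

DF derivation:
  b3←b2: walk · to b2
  b3←b5: walk b5→b3 to b2
  b4←b0: walk · to b0
  b4←b2: walk b2 to b0
  b6←b4: walk b4 to b0
  b6←b5: walk b5→b3→b2 to b0
  b7←b2: walk b2 to b0
  b7←b4: walk b4 to b0
  b7←b5: walk b5→b3→b2 to b0
  b7←b6: walk b6 to b0
  DF(b0)=∅
  DF(b1)=∅
  DF(b2)={b4,b6,b7}
  DF(b3)={b3,b6,b7}
  DF(b4)={b6,b7}
  DF(b5)={b3,b6,b7}
  DF(b6)={b7}
  DF(b7)=∅

DF(b5) = ["b3", "b6", "b7"]

Answer: ["b3", "b6", "b7"]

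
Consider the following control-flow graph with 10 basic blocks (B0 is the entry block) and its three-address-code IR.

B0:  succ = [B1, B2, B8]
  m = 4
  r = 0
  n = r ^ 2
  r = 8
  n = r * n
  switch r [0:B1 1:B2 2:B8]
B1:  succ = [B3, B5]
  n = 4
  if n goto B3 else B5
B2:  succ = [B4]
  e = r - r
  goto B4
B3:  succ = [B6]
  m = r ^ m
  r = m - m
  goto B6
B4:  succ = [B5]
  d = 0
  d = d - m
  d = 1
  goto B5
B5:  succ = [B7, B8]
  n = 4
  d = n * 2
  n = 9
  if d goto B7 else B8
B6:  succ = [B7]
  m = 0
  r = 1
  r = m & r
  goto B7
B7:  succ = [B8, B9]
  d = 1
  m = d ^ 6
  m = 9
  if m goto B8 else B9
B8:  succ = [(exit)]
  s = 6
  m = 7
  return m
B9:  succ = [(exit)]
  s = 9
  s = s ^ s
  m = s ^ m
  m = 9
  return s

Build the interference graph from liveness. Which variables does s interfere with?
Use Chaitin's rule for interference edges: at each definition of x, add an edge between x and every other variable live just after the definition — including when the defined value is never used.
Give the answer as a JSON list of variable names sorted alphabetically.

Answer: ["m"]

Working:
Per-block:
  B0: def={m,n,r} ue=∅
  B1: def={n} ue=∅
  B2: def={e} ue={r}
  B3: def={m,r} ue={m,r}
  B4: def={d} ue={m}
  B5: def={d,n} ue=∅
  B6: def={m,r} ue=∅
  B7: def={d,m} ue=∅
  B8: def={m,s} ue=∅
  B9: def={m,s} ue={m}

Live sets:
  live B0: ∅→{m,r}
  live B1: {m,r}→{m,r}
  live B2: {m,r}→{m}
  live B3: {m,r}→∅
  live B4: {m}→∅
  live B5: ∅→∅
  live B6: ∅→∅
  live B7: ∅→{m}
  live B8: ∅→∅
  live B9: {m}→∅

Interference:
  d↔{m,n}
  e↔{m}
  m↔{d,e,n,r,s}
  n↔{d,m,r}
  r↔{m,n}
  s↔{m}

N(s) = ["m"]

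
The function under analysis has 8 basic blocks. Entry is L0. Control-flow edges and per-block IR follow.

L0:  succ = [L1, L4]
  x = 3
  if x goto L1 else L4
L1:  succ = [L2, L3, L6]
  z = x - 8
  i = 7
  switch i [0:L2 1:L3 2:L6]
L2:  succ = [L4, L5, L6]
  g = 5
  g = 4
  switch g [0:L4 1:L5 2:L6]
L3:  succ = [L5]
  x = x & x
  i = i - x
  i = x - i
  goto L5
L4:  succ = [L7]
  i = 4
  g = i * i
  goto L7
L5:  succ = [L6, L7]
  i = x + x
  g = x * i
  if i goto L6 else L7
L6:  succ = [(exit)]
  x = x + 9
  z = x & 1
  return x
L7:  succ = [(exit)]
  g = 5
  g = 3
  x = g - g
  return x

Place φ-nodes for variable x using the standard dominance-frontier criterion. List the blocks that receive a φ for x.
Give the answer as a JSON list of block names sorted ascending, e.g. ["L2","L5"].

Answer: ["L5", "L6", "L7"]

Working:
idom tree: L1←L0 L2←L1 L3←L1 L4←L0 L5←L1 L6←L1 L7←L0
Dom at joins:
  L4: preds {L0,L2}: {L0} ∩ {L0,L1,L2} = {L0}; idom=L0
  L5: preds {L2,L3}: {L0,L1,L2} ∩ {L0,L1,L3} = {L0,L1}; idom=L1
  L6: preds {L1,L2,L5}: {L0,L1} ∩ {L0,L1,L2} ∩ {L0,L1,L5} = {L0,L1}; idom=L1
  L7: preds {L4,L5}: {L0,L4} ∩ {L0,L1,L5} = {L0}; idom=L0

DF derivation:
  L4←L0: walk · to L0
  L4←L2: walk L2→L1 to L0
  L5←L2: walk L2 to L1
  L5←L3: walk L3 to L1
  L6←L1: walk · to L1
  L6←L2: walk L2 to L1
  L6←L5: walk L5 to L1
  L7←L4: walk L4 to L0
  L7←L5: walk L5→L1 to L0
  L0 → ∅
  L1 → {L4,L7}
  L2 → {L4,L5,L6}
  L3 → {L5}
  L4 → {L7}
  L5 → {L6,L7}
  L6 → ∅
  L7 → ∅

φ for x: defs {L0,L3,L6,L7}
  DF⁺ = {L5,L6,L7}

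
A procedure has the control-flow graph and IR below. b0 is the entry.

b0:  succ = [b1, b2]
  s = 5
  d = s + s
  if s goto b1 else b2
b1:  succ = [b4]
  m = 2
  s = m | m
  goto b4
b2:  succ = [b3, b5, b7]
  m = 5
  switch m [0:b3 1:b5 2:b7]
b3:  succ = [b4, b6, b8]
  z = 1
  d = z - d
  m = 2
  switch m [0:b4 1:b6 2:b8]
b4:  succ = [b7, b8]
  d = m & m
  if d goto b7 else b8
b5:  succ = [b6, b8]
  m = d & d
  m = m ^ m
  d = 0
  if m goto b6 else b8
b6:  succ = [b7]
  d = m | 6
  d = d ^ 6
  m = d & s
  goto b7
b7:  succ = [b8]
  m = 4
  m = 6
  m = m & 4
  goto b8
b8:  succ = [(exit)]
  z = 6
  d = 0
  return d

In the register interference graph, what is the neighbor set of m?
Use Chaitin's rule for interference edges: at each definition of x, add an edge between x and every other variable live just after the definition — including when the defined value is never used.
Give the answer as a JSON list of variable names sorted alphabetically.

Answer: ["d", "s"]

Working:
Per-block:
  b0: {d,s} / ∅
  b1: {m,s} / ∅
  b2: {m} / ∅
  b3: {d,m,z} / {d}
  b4: {d} / {m}
  b5: {d,m} / {d}
  b6: {d,m} / {m,s}
  b7: {m} / ∅
  b8: {d,z} / ∅

Live sets:
  b0: in=∅ out={d,s}
  b1: in=∅ out={m}
  b2: in={d,s} out={d,s}
  b3: in={d,s} out={m,s}
  b4: in={m} out=∅
  b5: in={d,s} out={m,s}
  b6: in={m,s} out=∅
  b7: in=∅ out=∅
  b8: in=∅ out=∅

Conflict graph:
  d — {m,s,z}
  m — {d,s}
  s — {d,m,z}
  z — {d,s}

N(m) = ["d", "s"]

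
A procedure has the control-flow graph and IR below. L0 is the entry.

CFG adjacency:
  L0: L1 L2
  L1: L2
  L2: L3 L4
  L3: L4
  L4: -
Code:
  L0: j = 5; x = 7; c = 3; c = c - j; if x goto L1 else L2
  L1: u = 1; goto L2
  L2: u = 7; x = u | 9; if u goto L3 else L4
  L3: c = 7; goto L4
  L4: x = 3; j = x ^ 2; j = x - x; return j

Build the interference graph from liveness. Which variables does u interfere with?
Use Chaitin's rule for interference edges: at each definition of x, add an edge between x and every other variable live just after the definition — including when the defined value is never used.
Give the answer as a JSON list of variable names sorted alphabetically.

Block summaries:
  L0: {c,j,x} / ∅
  L1: {u} / ∅
  L2: {u,x} / ∅
  L3: {c} / ∅
  L4: {j,x} / ∅

Live sets:
  L0: in=∅ out=∅
  L1: in=∅ out=∅
  L2: in=∅ out=∅
  L3: in=∅ out=∅
  L4: in=∅ out=∅

Interfere edges:
  c: {j,x}
  j: {c,x}
  u: {x}
  x: {c,j,u}

N(u) = ["x"]

Answer: ["x"]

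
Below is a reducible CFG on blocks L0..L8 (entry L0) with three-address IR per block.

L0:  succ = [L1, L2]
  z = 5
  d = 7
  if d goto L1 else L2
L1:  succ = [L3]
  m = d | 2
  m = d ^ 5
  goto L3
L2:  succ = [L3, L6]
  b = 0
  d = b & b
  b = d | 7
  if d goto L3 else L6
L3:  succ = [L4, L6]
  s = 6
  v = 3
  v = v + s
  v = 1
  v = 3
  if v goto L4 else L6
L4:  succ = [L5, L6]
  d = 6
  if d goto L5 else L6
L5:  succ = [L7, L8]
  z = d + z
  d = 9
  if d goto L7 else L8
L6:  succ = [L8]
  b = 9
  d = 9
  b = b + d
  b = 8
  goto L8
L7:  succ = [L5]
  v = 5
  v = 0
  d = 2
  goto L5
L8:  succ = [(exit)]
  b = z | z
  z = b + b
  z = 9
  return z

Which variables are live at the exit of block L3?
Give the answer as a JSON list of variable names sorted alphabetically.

Answer: ["z"]

Analysis:
def/use:
  L0 def {d,z} use ∅
  L1 def {m} use {d}
  L2 def {b,d} use ∅
  L3 def {s,v} use ∅
  L4 def {d} use ∅
  L5 def {d,z} use {d,z}
  L6 def {b,d} use ∅
  L7 def {d,v} use ∅
  L8 def {b,z} use {z}

Backward fixpoint:
  L0: in=∅ out={d,z}
  L1: in={d,z} out={z}
  L2: in={z} out={z}
  L3: in={z} out={z}
  L4: in={z} out={d,z}
  L5: in={d,z} out={z}
  L6: in={z} out={z}
  L7: in={z} out={d,z}
  L8: in={z} out=∅

live-out(L3) = ["z"]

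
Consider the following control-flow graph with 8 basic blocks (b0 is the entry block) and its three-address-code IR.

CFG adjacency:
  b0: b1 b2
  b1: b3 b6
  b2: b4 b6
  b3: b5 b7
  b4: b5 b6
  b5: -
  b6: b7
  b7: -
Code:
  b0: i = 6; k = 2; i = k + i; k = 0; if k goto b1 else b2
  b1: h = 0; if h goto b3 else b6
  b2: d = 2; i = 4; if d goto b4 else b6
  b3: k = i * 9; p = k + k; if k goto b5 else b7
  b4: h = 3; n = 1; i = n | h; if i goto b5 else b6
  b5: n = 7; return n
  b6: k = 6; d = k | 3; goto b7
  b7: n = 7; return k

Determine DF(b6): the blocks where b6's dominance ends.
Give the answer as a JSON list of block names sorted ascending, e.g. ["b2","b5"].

idom tree: b1←b0 b2←b0 b3←b1 b4←b2 b5←b0 b6←b0 b7←b0
Dom∩ at merges:
  b5: preds {b3,b4}: {b0,b1,b3} ∩ {b0,b2,b4} = {b0}; idom=b0
  b6: preds {b1,b2,b4}: {b0,b1} ∩ {b0,b2} ∩ {b0,b2,b4} = {b0}; idom=b0
  b7: preds {b3,b6}: {b0,b1,b3} ∩ {b0,b6} = {b0}; idom=b0

DF walk-up:
  b5←b3: walk b3→b1 to b0
  b5←b4: walk b4→b2 to b0
  b6←b1: walk b1 to b0
  b6←b2: walk b2 to b0
  b6←b4: walk b4→b2 to b0
  b7←b3: walk b3→b1 to b0
  b7←b6: walk b6 to b0
  DF(b0)=∅
  DF(b1)={b5,b6,b7}
  DF(b2)={b5,b6}
  DF(b3)={b5,b7}
  DF(b4)={b5,b6}
  DF(b5)=∅
  DF(b6)={b7}
  DF(b7)=∅

DF(b6) = ["b7"]

Answer: ["b7"]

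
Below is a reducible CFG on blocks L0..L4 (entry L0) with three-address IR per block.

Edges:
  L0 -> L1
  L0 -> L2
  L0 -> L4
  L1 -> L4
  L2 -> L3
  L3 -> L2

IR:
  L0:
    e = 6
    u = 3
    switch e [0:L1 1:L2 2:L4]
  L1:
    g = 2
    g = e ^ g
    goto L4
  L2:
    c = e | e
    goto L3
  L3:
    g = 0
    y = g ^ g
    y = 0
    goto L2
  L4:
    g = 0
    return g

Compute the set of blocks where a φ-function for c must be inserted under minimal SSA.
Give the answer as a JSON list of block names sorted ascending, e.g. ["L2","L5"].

idom tree: L1←L0 L2←L0 L3←L2 L4←L0
Dom at joins:
  L2: preds {L0,L3}: {L0} ∩ {L0,L2,L3} = {L0}; idom=L0
  L4: preds {L0,L1}: {L0} ∩ {L0,L1} = {L0}; idom=L0

Frontier:
  join L2 pred L0: · stop@L0
  join L2 pred L3: L3→L2 stop@L0
  join L4 pred L0: · stop@L0
  join L4 pred L1: L1 stop@L0
  L0: DF=∅
  L1: DF={L4}
  L2: DF={L2}
  L3: DF={L2}
  L4: DF=∅

φ for c: defs {L2}
  DF⁺ = {L2}

Answer: ["L2"]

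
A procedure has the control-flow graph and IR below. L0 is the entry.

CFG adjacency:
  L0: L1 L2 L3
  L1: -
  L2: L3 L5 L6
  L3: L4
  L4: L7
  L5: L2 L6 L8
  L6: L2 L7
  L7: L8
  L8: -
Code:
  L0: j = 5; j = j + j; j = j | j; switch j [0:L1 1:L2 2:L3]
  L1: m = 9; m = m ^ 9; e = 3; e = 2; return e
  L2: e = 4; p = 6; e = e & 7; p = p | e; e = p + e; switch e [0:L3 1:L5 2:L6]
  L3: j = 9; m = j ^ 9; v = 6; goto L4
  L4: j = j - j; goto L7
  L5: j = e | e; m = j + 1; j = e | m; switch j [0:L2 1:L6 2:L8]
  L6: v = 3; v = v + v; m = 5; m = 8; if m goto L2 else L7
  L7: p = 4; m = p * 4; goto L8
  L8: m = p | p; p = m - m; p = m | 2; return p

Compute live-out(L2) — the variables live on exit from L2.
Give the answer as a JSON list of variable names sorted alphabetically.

def/use:
  L0: {j} / ∅
  L1: {e,m} / ∅
  L2: {e,p} / ∅
  L3: {j,m,v} / ∅
  L4: {j} / {j}
  L5: {j,m} / {e}
  L6: {m,v} / ∅
  L7: {m,p} / ∅
  L8: {m,p} / {p}

Backward fixpoint:
  live L0: ∅→∅
  live L1: ∅→∅
  live L2: ∅→{e,p}
  live L3: ∅→{j}
  live L4: {j}→∅
  live L5: {e,p}→{p}
  live L6: ∅→∅
  live L7: ∅→{p}
  live L8: {p}→∅

live-out(L2) = ["e", "p"]

Answer: ["e", "p"]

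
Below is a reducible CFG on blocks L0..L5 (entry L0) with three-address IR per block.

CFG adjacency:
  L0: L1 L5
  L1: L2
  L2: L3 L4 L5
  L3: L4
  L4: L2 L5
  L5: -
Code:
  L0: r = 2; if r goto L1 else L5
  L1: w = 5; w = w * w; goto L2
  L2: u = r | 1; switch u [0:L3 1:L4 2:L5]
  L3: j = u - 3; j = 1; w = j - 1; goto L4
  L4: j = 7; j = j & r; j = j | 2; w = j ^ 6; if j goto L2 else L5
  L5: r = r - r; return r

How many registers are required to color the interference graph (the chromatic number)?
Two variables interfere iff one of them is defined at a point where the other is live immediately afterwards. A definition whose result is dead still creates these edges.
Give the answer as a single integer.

Answer: 3

Derivation:
Block summaries:
  L0: def={r} ue=∅
  L1: def={w} ue=∅
  L2: def={u} ue={r}
  L3: def={j,w} ue={u}
  L4: def={j,w} ue={r}
  L5: def={r} ue={r}

Backward fixpoint:
  L0: in=∅ out={r}
  L1: in={r} out={r}
  L2: in={r} out={r,u}
  L3: in={r,u} out={r}
  L4: in={r} out={r}
  L5: in={r} out=∅

Conflict graph:
  j — {r,w}
  r — {j,u,w}
  u — {r}
  w — {j,r}

Registers:
  clique {j,r,w} ⇒ need ≥ 3
  3-colouring: R0={r}  R1={j,u}  R2={w}
  χ = 3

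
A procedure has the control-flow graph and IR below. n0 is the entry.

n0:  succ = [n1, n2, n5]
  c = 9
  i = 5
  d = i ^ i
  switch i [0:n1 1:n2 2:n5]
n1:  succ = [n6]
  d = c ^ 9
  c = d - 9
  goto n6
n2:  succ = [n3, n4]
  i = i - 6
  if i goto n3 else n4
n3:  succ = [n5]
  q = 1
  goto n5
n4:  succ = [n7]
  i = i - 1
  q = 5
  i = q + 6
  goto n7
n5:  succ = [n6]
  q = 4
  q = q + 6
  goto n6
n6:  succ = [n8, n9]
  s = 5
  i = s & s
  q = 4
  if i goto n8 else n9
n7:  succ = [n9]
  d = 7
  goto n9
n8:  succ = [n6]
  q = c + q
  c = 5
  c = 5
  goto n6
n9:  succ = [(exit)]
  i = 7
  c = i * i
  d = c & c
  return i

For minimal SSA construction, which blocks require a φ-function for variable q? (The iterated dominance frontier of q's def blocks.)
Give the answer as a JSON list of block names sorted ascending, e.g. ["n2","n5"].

Answer: ["n5", "n6", "n9"]

Working:
idom tree: n1←n0 n2←n0 n3←n2 n4←n2 n5←n0 n6←n0 n7←n4 n8←n6 n9←n0
Join-block Dom:
  n5: preds {n0,n3}: {n0} ∩ {n0,n2,n3} = {n0}; idom=n0
  n6: preds {n1,n5,n8}: {n0,n1} ∩ {n0,n5} ∩ {n0,n6,n8} = {n0}; idom=n0
  n9: preds {n6,n7}: {n0,n6} ∩ {n0,n2,n4,n7} = {n0}; idom=n0

DF derivation:
  join n5 pred n0: · stop@n0
  join n5 pred n3: n3→n2 stop@n0
  join n6 pred n1: n1 stop@n0
  join n6 pred n5: n5 stop@n0
  join n6 pred n8: n8→n6 stop@n0
  join n9 pred n6: n6 stop@n0
  join n9 pred n7: n7→n4→n2 stop@n0
  n0: DF=∅
  n1: DF={n6}
  n2: DF={n5,n9}
  n3: DF={n5}
  n4: DF={n9}
  n5: DF={n6}
  n6: DF={n6,n9}
  n7: DF={n9}
  n8: DF={n6}
  n9: DF=∅

φ for q: defs {n3,n4,n5,n6,n8}
  DF⁺ = {n5,n6,n9}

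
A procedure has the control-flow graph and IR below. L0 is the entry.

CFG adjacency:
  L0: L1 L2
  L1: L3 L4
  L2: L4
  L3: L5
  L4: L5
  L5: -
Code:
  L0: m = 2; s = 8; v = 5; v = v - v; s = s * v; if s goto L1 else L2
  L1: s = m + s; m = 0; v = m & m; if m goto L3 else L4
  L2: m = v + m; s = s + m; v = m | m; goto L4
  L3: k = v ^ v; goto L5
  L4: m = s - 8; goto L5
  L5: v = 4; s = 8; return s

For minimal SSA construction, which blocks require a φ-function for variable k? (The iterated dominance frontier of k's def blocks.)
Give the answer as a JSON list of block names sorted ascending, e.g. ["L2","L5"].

idom tree: L1←L0 L2←L0 L3←L1 L4←L0 L5←L0
Dom∩ at merges:
  L4: preds {L1,L2}: {L0,L1} ∩ {L0,L2} = {L0}; idom=L0
  L5: preds {L3,L4}: {L0,L1,L3} ∩ {L0,L4} = {L0}; idom=L0

DF derivation:
  join L4 pred L1: L1 stop@L0
  join L4 pred L2: L2 stop@L0
  join L5 pred L3: L3→L1 stop@L0
  join L5 pred L4: L4 stop@L0
  DF(L0)=∅
  DF(L1)={L4,L5}
  DF(L2)={L4}
  DF(L3)={L5}
  DF(L4)={L5}
  DF(L5)=∅

φ for k: defs {L3}
  DF⁺ = {L5}

Answer: ["L5"]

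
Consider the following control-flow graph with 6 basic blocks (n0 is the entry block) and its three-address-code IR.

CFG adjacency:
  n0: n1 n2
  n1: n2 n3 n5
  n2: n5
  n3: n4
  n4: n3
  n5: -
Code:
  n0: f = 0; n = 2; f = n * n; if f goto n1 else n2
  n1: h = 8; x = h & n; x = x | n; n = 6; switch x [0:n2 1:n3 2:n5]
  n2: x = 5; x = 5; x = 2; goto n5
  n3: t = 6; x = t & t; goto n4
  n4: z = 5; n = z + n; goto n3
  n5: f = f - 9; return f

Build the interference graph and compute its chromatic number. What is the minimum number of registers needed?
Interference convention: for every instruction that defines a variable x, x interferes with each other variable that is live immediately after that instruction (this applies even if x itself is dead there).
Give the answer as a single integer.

Per-block:
  n0: def={f,n} ue=∅
  n1: def={h,n,x} ue={n}
  n2: def={x} ue=∅
  n3: def={t,x} ue=∅
  n4: def={n,z} ue={n}
  n5: def={f} ue={f}

Live sets:
  n0 li=∅ lo={f,n}
  n1 li={f,n} lo={f,n}
  n2 li={f} lo={f}
  n3 li={n} lo={n}
  n4 li={n} lo={n}
  n5 li={f} lo=∅

Interfere edges:
  f↔{h,n,x}
  h↔{f,n}
  n↔{f,h,t,x,z}
  t↔{n}
  x↔{f,n}
  z↔{n}

Chromatic number:
  clique {f,h,n} ⇒ need ≥ 3
  3-colouring: r0={n}  r1={f,t,z}  r2={h,x}
  χ = 3

Answer: 3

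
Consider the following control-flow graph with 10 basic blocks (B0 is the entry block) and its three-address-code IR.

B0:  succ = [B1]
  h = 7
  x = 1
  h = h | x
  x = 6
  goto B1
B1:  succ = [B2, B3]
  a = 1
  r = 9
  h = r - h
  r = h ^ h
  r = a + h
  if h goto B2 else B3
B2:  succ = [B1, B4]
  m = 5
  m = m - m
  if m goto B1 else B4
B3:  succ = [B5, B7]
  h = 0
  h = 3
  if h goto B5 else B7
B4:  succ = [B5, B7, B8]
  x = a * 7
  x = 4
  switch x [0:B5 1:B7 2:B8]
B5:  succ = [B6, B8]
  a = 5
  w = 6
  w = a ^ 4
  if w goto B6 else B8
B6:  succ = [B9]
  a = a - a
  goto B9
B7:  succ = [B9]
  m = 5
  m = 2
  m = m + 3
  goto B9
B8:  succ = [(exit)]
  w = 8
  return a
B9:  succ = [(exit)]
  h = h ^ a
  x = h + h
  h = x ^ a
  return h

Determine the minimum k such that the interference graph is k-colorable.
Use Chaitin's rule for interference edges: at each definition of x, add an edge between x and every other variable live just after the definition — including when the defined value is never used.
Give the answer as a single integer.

Answer: 3

Working:
Block summaries:
  B0: def={h,x} ue=∅
  B1: def={a,h,r} ue={h}
  B2: def={m} ue=∅
  B3: def={h} ue=∅
  B4: def={x} ue={a}
  B5: def={a,w} ue=∅
  B6: def={a} ue={a}
  B7: def={m} ue=∅
  B8: def={w} ue={a}
  B9: def={h,x} ue={a,h}

Backward fixpoint:
  B0 li=∅ lo={h}
  B1 li={h} lo={a,h}
  B2 li={a,h} lo={a,h}
  B3 li={a} lo={a,h}
  B4 li={a,h} lo={a,h}
  B5 li={h} lo={a,h}
  B6 li={a,h} lo={a,h}
  B7 li={a,h} lo={a,h}
  B8 li={a} lo=∅
  B9 li={a,h} lo=∅

Interfere edges:
  a↔{h,m,r,w,x}
  h↔{a,m,r,w,x}
  m↔{a,h}
  r↔{a,h}
  w↔{a,h}
  x↔{a,h}

Colouring:
  clique {a,h,m} ⇒ need ≥ 3
  assign a→R0 h→R1 m→R2 r→R2 w→R2 x→R2 — no edge inside a register ⇒ χ ≤ 3
  χ = 3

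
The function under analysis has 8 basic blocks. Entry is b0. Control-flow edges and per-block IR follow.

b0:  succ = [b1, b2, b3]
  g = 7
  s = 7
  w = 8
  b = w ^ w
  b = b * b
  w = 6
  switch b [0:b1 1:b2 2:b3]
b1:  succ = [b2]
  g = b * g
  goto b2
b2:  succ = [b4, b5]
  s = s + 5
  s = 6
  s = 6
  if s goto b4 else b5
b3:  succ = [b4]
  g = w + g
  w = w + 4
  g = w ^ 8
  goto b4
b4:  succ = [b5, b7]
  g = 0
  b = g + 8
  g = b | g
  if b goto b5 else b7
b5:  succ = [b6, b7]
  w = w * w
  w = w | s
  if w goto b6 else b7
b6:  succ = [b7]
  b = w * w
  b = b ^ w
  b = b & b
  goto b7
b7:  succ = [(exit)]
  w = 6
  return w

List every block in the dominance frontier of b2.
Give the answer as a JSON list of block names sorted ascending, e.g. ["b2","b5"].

idom tree: b1←b0 b2←b0 b3←b0 b4←b0 b5←b0 b6←b5 b7←b0
Join-block Dom:
  b2: preds {b0,b1}: {b0} ∩ {b0,b1} = {b0}; idom=b0
  b4: preds {b2,b3}: {b0,b2} ∩ {b0,b3} = {b0}; idom=b0
  b5: preds {b2,b4}: {b0,b2} ∩ {b0,b4} = {b0}; idom=b0
  b7: preds {b4,b5,b6}: {b0,b4} ∩ {b0,b5} ∩ {b0,b5,b6} = {b0}; idom=b0

DF derivation:
  join b2 pred b0: · stop@b0
  join b2 pred b1: b1 stop@b0
  join b4 pred b2: b2 stop@b0
  join b4 pred b3: b3 stop@b0
  join b5 pred b2: b2 stop@b0
  join b5 pred b4: b4 stop@b0
  join b7 pred b4: b4 stop@b0
  join b7 pred b5: b5 stop@b0
  join b7 pred b6: b6→b5 stop@b0
  b0 → ∅
  b1 → {b2}
  b2 → {b4,b5}
  b3 → {b4}
  b4 → {b5,b7}
  b5 → {b7}
  b6 → {b7}
  b7 → ∅

DF(b2) = ["b4", "b5"]

Answer: ["b4", "b5"]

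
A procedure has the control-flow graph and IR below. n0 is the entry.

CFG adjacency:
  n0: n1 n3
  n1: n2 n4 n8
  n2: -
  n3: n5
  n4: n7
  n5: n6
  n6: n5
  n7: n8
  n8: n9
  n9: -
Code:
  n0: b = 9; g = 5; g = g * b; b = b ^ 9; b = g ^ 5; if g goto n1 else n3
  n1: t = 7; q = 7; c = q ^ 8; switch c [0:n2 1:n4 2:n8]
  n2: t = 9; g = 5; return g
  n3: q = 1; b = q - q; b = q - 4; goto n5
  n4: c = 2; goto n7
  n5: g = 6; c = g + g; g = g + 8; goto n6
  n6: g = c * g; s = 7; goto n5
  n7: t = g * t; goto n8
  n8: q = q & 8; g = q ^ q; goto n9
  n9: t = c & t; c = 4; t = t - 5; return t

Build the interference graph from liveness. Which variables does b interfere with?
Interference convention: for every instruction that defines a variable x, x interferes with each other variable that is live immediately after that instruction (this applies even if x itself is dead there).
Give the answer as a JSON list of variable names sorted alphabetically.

def/use:
  n0: {b,g} / ∅
  n1: {c,q,t} / ∅
  n2: {g,t} / ∅
  n3: {b,q} / ∅
  n4: {c} / ∅
  n5: {c,g} / ∅
  n6: {g,s} / {c,g}
  n7: {t} / {g,t}
  n8: {g,q} / {q}
  n9: {c,t} / {c,t}

Backward fixpoint:
  n0: in=∅ out={g}
  n1: in={g} out={c,g,q,t}
  n2: in=∅ out=∅
  n3: in=∅ out=∅
  n4: in={g,q,t} out={c,g,q,t}
  n5: in=∅ out={c,g}
  n6: in={c,g} out=∅
  n7: in={c,g,q,t} out={c,q,t}
  n8: in={c,q,t} out={c,t}
  n9: in={c,t} out=∅

Conflict graph:
  b — {g,q}
  c — {g,q,t}
  g — {b,c,q,t}
  q — {b,c,g,t}
  s — ∅
  t — {c,g,q}

N(b) = ["g", "q"]

Answer: ["g", "q"]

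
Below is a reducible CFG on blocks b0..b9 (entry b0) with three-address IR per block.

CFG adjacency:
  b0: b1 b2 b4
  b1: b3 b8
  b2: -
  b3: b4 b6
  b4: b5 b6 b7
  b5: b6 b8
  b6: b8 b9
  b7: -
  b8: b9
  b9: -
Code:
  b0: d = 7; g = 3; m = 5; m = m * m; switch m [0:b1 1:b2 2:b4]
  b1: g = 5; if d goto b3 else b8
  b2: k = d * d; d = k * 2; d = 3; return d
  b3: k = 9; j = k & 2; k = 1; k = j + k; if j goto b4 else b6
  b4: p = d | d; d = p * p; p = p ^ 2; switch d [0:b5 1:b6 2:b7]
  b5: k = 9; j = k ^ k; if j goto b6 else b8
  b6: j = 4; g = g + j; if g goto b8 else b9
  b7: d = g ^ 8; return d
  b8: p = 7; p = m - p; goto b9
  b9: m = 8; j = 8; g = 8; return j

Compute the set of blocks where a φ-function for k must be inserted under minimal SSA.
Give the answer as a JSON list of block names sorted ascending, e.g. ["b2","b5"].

Answer: ["b4", "b6", "b8", "b9"]

Working:
idom tree: b1←b0 b2←b0 b3←b1 b4←b0 b5←b4 b6←b0 b7←b4 b8←b0 b9←b0
Join-block Dom:
  b4: preds {b0,b3}: {b0} ∩ {b0,b1,b3} = {b0}; idom=b0
  b6: preds {b3,b4,b5}: {b0,b1,b3} ∩ {b0,b4} ∩ {b0,b4,b5} = {b0}; idom=b0
  b8: preds {b1,b5,b6}: {b0,b1} ∩ {b0,b4,b5} ∩ {b0,b6} = {b0}; idom=b0
  b9: preds {b6,b8}: {b0,b6} ∩ {b0,b8} = {b0}; idom=b0

Frontier:
  b4←b0: walk · to b0
  b4←b3: walk b3→b1 to b0
  b6←b3: walk b3→b1 to b0
  b6←b4: walk b4 to b0
  b6←b5: walk b5→b4 to b0
  b8←b1: walk b1 to b0
  b8←b5: walk b5→b4 to b0
  b8←b6: walk b6 to b0
  b9←b6: walk b6 to b0
  b9←b8: walk b8 to b0
  b0: DF=∅
  b1: DF={b4,b6,b8}
  b2: DF=∅
  b3: DF={b4,b6}
  b4: DF={b6,b8}
  b5: DF={b6,b8}
  b6: DF={b8,b9}
  b7: DF=∅
  b8: DF={b9}
  b9: DF=∅

φ for k: defs {b2,b3,b5}
  DF⁺ = {b4,b6,b8,b9}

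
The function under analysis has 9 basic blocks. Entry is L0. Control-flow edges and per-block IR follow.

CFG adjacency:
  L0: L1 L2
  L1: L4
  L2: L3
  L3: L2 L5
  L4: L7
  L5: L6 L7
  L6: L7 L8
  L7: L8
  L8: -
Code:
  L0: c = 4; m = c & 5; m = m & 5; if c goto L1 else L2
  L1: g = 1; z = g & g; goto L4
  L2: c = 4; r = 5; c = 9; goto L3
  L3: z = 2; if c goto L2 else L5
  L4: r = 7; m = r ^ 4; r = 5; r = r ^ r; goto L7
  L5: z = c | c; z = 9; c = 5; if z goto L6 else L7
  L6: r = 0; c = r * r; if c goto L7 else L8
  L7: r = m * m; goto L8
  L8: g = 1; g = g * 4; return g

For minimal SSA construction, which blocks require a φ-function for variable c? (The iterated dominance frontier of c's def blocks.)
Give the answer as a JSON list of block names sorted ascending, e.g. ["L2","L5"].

Answer: ["L2", "L7", "L8"]

Working:
idom tree: L1←L0 L2←L0 L3←L2 L4←L1 L5←L3 L6←L5 L7←L0 L8←L0
Dom at joins:
  L2: preds {L0,L3}: {L0} ∩ {L0,L2,L3} = {L0}; idom=L0
  L7: preds {L4,L5,L6}: {L0,L1,L4} ∩ {L0,L2,L3,L5} ∩ {L0,L2,L3,L5,L6} = {L0}; idom=L0
  L8: preds {L6,L7}: {L0,L2,L3,L5,L6} ∩ {L0,L7} = {L0}; idom=L0

DF walk-up:
  L2←L0: walk · to L0
  L2←L3: walk L3→L2 to L0
  L7←L4: walk L4→L1 to L0
  L7←L5: walk L5→L3→L2 to L0
  L7←L6: walk L6→L5→L3→L2 to L0
  L8←L6: walk L6→L5→L3→L2 to L0
  L8←L7: walk L7 to L0
  L0: DF=∅
  L1: DF={L7}
  L2: DF={L2,L7,L8}
  L3: DF={L2,L7,L8}
  L4: DF={L7}
  L5: DF={L7,L8}
  L6: DF={L7,L8}
  L7: DF={L8}
  L8: DF=∅

φ for c: defs {L0,L2,L5,L6}
  DF⁺ = {L2,L7,L8}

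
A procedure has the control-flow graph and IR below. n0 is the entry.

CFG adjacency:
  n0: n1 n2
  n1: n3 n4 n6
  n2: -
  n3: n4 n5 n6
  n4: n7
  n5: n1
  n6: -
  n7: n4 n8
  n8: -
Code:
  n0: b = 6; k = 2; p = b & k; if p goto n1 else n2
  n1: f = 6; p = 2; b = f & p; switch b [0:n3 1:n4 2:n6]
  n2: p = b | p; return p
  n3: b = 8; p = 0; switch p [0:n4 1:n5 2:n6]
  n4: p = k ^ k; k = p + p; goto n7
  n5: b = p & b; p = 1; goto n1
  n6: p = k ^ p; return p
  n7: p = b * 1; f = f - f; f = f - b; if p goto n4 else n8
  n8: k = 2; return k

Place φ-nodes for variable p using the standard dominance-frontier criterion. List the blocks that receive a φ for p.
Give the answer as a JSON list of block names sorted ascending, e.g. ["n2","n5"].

idom tree: n1←n0 n2←n0 n3←n1 n4←n1 n5←n3 n6←n1 n7←n4 n8←n7
Join-block Dom:
  n1: preds {n0,n5}: {n0} ∩ {n0,n1,n3,n5} = {n0}; idom=n0
  n4: preds {n1,n3,n7}: {n0,n1} ∩ {n0,n1,n3} ∩ {n0,n1,n4,n7} = {n0,n1}; idom=n1
  n6: preds {n1,n3}: {n0,n1} ∩ {n0,n1,n3} = {n0,n1}; idom=n1

Frontier:
  n1←n0: walk · to n0
  n1←n5: walk n5→n3→n1 to n0
  n4←n1: walk · to n1
  n4←n3: walk n3 to n1
  n4←n7: walk n7→n4 to n1
  n6←n1: walk · to n1
  n6←n3: walk n3 to n1
  n0 → ∅
  n1 → {n1}
  n2 → ∅
  n3 → {n1,n4,n6}
  n4 → {n4}
  n5 → {n1}
  n6 → ∅
  n7 → {n4}
  n8 → ∅

φ for p: defs {n0,n1,n2,n3,n4,n5,n6,n7}
  DF⁺ = {n1,n4,n6}

Answer: ["n1", "n4", "n6"]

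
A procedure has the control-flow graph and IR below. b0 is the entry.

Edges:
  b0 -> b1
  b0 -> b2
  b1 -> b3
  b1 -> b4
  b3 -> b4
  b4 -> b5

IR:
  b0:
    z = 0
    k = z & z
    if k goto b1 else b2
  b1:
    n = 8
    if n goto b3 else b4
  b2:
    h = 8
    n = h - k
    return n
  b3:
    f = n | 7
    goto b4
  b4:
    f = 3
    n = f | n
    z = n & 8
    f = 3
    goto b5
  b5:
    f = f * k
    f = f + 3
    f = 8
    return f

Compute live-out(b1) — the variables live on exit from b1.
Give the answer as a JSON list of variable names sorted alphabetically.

Answer: ["k", "n"]

Derivation:
Per-block:
  b0 def {k,z} use ∅
  b1 def {n} use ∅
  b2 def {h,n} use {k}
  b3 def {f} use {n}
  b4 def {f,n,z} use {n}
  b5 def {f} use {f,k}

Liveness:
  live b0: ∅→{k}
  live b1: {k}→{k,n}
  live b2: {k}→∅
  live b3: {k,n}→{k,n}
  live b4: {k,n}→{f,k}
  live b5: {f,k}→∅

live-out(b1) = ["k", "n"]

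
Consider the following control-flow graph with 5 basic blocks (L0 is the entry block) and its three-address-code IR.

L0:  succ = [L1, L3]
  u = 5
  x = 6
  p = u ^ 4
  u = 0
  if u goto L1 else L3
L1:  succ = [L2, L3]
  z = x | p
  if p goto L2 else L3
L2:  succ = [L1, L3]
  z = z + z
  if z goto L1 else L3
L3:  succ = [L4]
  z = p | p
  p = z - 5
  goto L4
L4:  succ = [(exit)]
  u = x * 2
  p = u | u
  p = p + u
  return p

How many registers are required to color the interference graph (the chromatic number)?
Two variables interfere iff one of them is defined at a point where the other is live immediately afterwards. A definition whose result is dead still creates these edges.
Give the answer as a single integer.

Per-block:
  L0 def {p,u,x} use ∅
  L1 def {z} use {p,x}
  L2 def {z} use {z}
  L3 def {p,z} use {p}
  L4 def {p,u} use {x}

Backward fixpoint:
  L0: in=∅ out={p,x}
  L1: in={p,x} out={p,x,z}
  L2: in={p,x,z} out={p,x}
  L3: in={p,x} out={x}
  L4: in={x} out=∅

Interfere edges:
  p↔{u,x,z}
  u↔{p,x}
  x↔{p,u,z}
  z↔{p,x}

Colouring:
  clique {p,u,x} ⇒ need ≥ 3
  3-colouring: c0={p}  c1={x}  c2={u,z}
  χ = 3

Answer: 3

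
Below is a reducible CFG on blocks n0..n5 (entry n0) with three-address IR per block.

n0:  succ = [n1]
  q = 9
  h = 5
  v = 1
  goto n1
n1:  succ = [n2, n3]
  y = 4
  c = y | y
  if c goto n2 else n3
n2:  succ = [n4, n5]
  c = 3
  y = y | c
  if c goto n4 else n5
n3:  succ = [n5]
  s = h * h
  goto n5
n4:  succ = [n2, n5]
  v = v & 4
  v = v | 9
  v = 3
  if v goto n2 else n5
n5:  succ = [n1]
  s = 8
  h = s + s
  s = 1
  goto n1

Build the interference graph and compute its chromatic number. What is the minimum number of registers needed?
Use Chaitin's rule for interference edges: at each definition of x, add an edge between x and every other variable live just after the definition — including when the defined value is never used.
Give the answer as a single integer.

Block summaries:
  n0 def {h,q,v} use ∅
  n1 def {c,y} use ∅
  n2 def {c,y} use {y}
  n3 def {s} use {h}
  n4 def {v} use {v}
  n5 def {h,s} use ∅

Liveness:
  live n0: ∅→{h,v}
  live n1: {h,v}→{h,v,y}
  live n2: {v,y}→{v,y}
  live n3: {h,v}→{v}
  live n4: {v,y}→{v,y}
  live n5: {v}→{h,v}

Interference:
  c — {h,v,y}
  h — {c,s,v,y}
  q — ∅
  s — {h,v}
  v — {c,h,s,y}
  y — {c,h,v}

Registers:
  {c,h,v,y} pairwise interfere (4-clique) ⇒ χ ≥ 4
  assign c→c2 h→c0 q→c0 s→c2 v→c1 y→c3 — no edge inside a register ⇒ χ ≤ 4
  χ = 4

Answer: 4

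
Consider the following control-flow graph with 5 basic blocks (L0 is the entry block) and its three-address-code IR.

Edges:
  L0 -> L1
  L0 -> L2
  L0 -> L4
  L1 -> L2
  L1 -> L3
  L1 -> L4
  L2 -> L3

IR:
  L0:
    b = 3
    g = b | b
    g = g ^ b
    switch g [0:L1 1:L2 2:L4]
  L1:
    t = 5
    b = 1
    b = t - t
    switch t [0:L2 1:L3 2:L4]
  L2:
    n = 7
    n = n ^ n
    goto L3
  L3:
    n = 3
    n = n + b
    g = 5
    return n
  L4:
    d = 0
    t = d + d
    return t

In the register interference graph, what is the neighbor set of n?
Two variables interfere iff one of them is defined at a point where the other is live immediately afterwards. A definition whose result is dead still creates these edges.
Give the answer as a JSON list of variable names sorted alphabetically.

Per-block:
  L0 def {b,g} use ∅
  L1 def {b,t} use ∅
  L2 def {n} use ∅
  L3 def {g,n} use {b}
  L4 def {d,t} use ∅

Backward fixpoint:
  live L0: ∅→{b}
  live L1: ∅→{b}
  live L2: {b}→{b}
  live L3: {b}→∅
  live L4: ∅→∅

Interfere edges:
  b: {g,n,t}
  d: ∅
  g: {b,n}
  n: {b,g}
  t: {b}

N(n) = ["b", "g"]

Answer: ["b", "g"]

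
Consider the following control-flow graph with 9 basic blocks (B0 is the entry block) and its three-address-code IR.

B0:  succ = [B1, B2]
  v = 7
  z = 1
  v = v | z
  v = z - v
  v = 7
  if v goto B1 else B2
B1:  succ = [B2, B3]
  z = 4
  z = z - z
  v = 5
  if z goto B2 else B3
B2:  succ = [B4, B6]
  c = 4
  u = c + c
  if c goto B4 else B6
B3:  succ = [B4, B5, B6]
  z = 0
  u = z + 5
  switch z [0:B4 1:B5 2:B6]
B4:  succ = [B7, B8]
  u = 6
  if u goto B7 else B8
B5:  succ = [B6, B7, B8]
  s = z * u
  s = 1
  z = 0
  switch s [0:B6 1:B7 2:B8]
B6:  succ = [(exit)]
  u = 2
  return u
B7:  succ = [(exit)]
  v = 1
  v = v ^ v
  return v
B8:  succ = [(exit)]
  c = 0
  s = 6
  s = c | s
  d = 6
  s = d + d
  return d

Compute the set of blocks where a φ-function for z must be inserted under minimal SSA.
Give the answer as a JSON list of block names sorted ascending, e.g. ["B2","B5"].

Answer: ["B2", "B4", "B6", "B7", "B8"]

Analysis:
idom tree: B1←B0 B2←B0 B3←B1 B4←B0 B5←B3 B6←B0 B7←B0 B8←B0
Join-block Dom:
  B2: preds {B0,B1}: {B0} ∩ {B0,B1} = {B0}; idom=B0
  B4: preds {B2,B3}: {B0,B2} ∩ {B0,B1,B3} = {B0}; idom=B0
  B6: preds {B2,B3,B5}: {B0,B2} ∩ {B0,B1,B3} ∩ {B0,B1,B3,B5} = {B0}; idom=B0
  B7: preds {B4,B5}: {B0,B4} ∩ {B0,B1,B3,B5} = {B0}; idom=B0
  B8: preds {B4,B5}: {B0,B4} ∩ {B0,B1,B3,B5} = {B0}; idom=B0

DF walk-up:
  join B2 pred B0: · stop@B0
  join B2 pred B1: B1 stop@B0
  join B4 pred B2: B2 stop@B0
  join B4 pred B3: B3→B1 stop@B0
  join B6 pred B2: B2 stop@B0
  join B6 pred B3: B3→B1 stop@B0
  join B6 pred B5: B5→B3→B1 stop@B0
  join B7 pred B4: B4 stop@B0
  join B7 pred B5: B5→B3→B1 stop@B0
  join B8 pred B4: B4 stop@B0
  join B8 pred B5: B5→B3→B1 stop@B0
  DF(B0)=∅
  DF(B1)={B2,B4,B6,B7,B8}
  DF(B2)={B4,B6}
  DF(B3)={B4,B6,B7,B8}
  DF(B4)={B7,B8}
  DF(B5)={B6,B7,B8}
  DF(B6)=∅
  DF(B7)=∅
  DF(B8)=∅

φ for z: defs {B0,B1,B3,B5}
  DF⁺ = {B2,B4,B6,B7,B8}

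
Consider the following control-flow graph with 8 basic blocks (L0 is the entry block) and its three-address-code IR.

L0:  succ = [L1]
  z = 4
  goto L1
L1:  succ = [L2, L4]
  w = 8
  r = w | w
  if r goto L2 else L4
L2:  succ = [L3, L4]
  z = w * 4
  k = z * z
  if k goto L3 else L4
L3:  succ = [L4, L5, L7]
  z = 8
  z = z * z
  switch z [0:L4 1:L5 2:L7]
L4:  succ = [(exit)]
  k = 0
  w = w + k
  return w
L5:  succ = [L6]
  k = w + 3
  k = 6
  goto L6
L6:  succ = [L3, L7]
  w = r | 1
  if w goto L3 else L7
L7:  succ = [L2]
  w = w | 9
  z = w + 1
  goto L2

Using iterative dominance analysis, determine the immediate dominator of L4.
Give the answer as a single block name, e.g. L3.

idom tree: L1←L0 L2←L1 L3←L2 L4←L1 L5←L3 L6←L5 L7←L3
Join-block Dom:
  L2: preds {L1,L7}: {L0,L1} ∩ {L0,L1,L2,L3,L7} = {L0,L1}; idom=L1
  L3: preds {L2,L6}: {L0,L1,L2} ∩ {L0,L1,L2,L3,L5,L6} = {L0,L1,L2}; idom=L2
  L4: preds {L1,L2,L3}: {L0,L1} ∩ {L0,L1,L2} ∩ {L0,L1,L2,L3} = {L0,L1}; idom=L1
  L7: preds {L3,L6}: {L0,L1,L2,L3} ∩ {L0,L1,L2,L3,L5,L6} = {L0,L1,L2,L3}; idom=L3

idom(L4) = L1

Answer: L1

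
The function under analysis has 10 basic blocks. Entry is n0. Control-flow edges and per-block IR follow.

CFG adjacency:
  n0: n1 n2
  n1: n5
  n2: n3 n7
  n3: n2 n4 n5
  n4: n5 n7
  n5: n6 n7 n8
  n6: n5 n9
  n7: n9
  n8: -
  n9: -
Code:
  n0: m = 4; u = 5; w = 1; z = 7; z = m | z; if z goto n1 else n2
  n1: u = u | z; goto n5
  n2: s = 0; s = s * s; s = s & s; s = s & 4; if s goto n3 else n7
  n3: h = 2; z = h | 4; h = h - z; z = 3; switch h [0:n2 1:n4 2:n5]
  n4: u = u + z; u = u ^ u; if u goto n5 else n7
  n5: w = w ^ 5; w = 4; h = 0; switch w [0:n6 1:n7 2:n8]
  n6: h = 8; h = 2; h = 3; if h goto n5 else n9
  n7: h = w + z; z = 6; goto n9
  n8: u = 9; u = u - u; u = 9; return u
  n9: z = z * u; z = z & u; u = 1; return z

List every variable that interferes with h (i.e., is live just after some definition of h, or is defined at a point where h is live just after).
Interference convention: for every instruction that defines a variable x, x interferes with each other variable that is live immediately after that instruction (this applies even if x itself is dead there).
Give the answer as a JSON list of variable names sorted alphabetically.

Answer: ["u", "w", "z"]

Analysis:
def/use:
  n0 def {m,u,w,z} use ∅
  n1 def {u} use {u,z}
  n2 def {s} use ∅
  n3 def {h,z} use ∅
  n4 def {u} use {u,z}
  n5 def {h,w} use {w}
  n6 def {h} use ∅
  n7 def {h,z} use {w,z}
  n8 def {u} use ∅
  n9 def {u,z} use {u,z}

Live sets:
  live n0: ∅→{u,w,z}
  live n1: {u,w,z}→{u,w,z}
  live n2: {u,w,z}→{u,w,z}
  live n3: {u,w}→{u,w,z}
  live n4: {u,w,z}→{u,w,z}
  live n5: {u,w,z}→{u,w,z}
  live n6: {u,w,z}→{u,w,z}
  live n7: {u,w,z}→{u,z}
  live n8: ∅→∅
  live n9: {u,z}→∅

Conflict graph:
  h — {u,w,z}
  m — {u,w,z}
  s — {u,w,z}
  u — {h,m,s,w,z}
  w — {h,m,s,u,z}
  z — {h,m,s,u,w}

N(h) = ["u", "w", "z"]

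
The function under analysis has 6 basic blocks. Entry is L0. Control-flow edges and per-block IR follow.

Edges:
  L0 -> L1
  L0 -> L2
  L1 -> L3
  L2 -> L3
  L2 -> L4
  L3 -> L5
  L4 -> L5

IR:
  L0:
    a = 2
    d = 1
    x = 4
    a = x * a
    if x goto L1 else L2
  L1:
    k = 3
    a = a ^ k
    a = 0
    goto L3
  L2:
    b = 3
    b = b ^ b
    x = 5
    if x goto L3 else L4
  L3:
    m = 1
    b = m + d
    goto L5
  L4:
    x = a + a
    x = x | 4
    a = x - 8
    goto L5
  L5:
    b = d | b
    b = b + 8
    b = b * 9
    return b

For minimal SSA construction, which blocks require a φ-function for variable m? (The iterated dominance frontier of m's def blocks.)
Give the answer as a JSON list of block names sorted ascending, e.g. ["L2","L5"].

idom tree: L1←L0 L2←L0 L3←L0 L4←L2 L5←L0
Dom at joins:
  L3: preds {L1,L2}: {L0,L1} ∩ {L0,L2} = {L0}; idom=L0
  L5: preds {L3,L4}: {L0,L3} ∩ {L0,L2,L4} = {L0}; idom=L0

Frontier:
  L3←L1: walk L1 to L0
  L3←L2: walk L2 to L0
  L5←L3: walk L3 to L0
  L5←L4: walk L4→L2 to L0
  DF(L0)=∅
  DF(L1)={L3}
  DF(L2)={L3,L5}
  DF(L3)={L5}
  DF(L4)={L5}
  DF(L5)=∅

φ for m: defs {L3}
  DF⁺ = {L5}

Answer: ["L5"]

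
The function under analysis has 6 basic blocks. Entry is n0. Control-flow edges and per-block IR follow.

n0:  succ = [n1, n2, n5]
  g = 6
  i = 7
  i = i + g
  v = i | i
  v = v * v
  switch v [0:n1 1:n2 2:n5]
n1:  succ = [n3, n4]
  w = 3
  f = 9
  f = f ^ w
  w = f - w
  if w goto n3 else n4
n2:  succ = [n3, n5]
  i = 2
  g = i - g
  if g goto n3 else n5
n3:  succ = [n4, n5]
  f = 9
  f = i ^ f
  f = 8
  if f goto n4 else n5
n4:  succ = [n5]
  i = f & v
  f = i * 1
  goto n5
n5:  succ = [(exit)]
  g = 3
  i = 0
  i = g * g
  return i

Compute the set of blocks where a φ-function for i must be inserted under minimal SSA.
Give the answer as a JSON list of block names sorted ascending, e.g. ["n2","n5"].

Answer: ["n3", "n4", "n5"]

Working:
idom tree: n1←n0 n2←n0 n3←n0 n4←n0 n5←n0
Join-block Dom:
  n3: preds {n1,n2}: {n0,n1} ∩ {n0,n2} = {n0}; idom=n0
  n4: preds {n1,n3}: {n0,n1} ∩ {n0,n3} = {n0}; idom=n0
  n5: preds {n0,n2,n3,n4}: {n0} ∩ {n0,n2} ∩ {n0,n3} ∩ {n0,n4} = {n0}; idom=n0

Frontier:
  join n3 pred n1: n1 stop@n0
  join n3 pred n2: n2 stop@n0
  join n4 pred n1: n1 stop@n0
  join n4 pred n3: n3 stop@n0
  join n5 pred n0: · stop@n0
  join n5 pred n2: n2 stop@n0
  join n5 pred n3: n3 stop@n0
  join n5 pred n4: n4 stop@n0
  DF(n0)=∅
  DF(n1)={n3,n4}
  DF(n2)={n3,n5}
  DF(n3)={n4,n5}
  DF(n4)={n5}
  DF(n5)=∅

φ for i: defs {n0,n2,n4,n5}
  DF⁺ = {n3,n4,n5}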